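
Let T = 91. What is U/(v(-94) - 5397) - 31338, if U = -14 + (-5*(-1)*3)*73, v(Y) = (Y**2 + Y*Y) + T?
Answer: -387524627/12366 ≈ -31338.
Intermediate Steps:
v(Y) = 91 + 2*Y**2 (v(Y) = (Y**2 + Y*Y) + 91 = (Y**2 + Y**2) + 91 = 2*Y**2 + 91 = 91 + 2*Y**2)
U = 1081 (U = -14 + (5*3)*73 = -14 + 15*73 = -14 + 1095 = 1081)
U/(v(-94) - 5397) - 31338 = 1081/((91 + 2*(-94)**2) - 5397) - 31338 = 1081/((91 + 2*8836) - 5397) - 31338 = 1081/((91 + 17672) - 5397) - 31338 = 1081/(17763 - 5397) - 31338 = 1081/12366 - 31338 = -387524627/12366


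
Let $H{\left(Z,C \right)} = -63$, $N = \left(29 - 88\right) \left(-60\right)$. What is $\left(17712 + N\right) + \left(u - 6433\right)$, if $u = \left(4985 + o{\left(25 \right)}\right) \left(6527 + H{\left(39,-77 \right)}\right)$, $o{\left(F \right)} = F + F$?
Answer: $32561059$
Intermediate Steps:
$N = 3540$ ($N = \left(-59\right) \left(-60\right) = 3540$)
$o{\left(F \right)} = 2 F$
$u = 32546240$ ($u = \left(4985 + 2 \cdot 25\right) \left(6527 - 63\right) = \left(4985 + 50\right) 6464 = 5035 \cdot 6464 = 32546240$)
$\left(17712 + N\right) + \left(u - 6433\right) = \left(17712 + 3540\right) + \left(32546240 - 6433\right) = 21252 + 32539807 = 32561059$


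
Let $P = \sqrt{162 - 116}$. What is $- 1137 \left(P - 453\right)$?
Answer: $515061 - 1137 \sqrt{46} \approx 5.0735 \cdot 10^{5}$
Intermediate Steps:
$P = \sqrt{46} \approx 6.7823$
$- 1137 \left(P - 453\right) = - 1137 \left(\sqrt{46} - 453\right) = - 1137 \left(-453 + \sqrt{46}\right) = 515061 - 1137 \sqrt{46}$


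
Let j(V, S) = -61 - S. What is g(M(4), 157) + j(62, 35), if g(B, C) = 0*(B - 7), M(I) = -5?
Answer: -96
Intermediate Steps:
g(B, C) = 0 (g(B, C) = 0*(-7 + B) = 0)
g(M(4), 157) + j(62, 35) = 0 + (-61 - 1*35) = 0 + (-61 - 35) = 0 - 96 = -96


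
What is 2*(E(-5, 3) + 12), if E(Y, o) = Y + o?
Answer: 20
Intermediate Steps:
2*(E(-5, 3) + 12) = 2*((-5 + 3) + 12) = 2*(-2 + 12) = 2*10 = 20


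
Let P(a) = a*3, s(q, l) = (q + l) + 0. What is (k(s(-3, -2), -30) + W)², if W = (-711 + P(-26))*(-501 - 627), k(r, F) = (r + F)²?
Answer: 794267741089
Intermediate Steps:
s(q, l) = l + q (s(q, l) = (l + q) + 0 = l + q)
P(a) = 3*a
k(r, F) = (F + r)²
W = 889992 (W = (-711 + 3*(-26))*(-501 - 627) = (-711 - 78)*(-1128) = -789*(-1128) = 889992)
(k(s(-3, -2), -30) + W)² = ((-30 + (-2 - 3))² + 889992)² = ((-30 - 5)² + 889992)² = ((-35)² + 889992)² = (1225 + 889992)² = 891217² = 794267741089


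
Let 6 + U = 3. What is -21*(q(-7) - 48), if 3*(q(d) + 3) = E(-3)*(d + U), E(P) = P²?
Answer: 1701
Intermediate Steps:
U = -3 (U = -6 + 3 = -3)
q(d) = -12 + 3*d (q(d) = -3 + ((-3)²*(d - 3))/3 = -3 + (9*(-3 + d))/3 = -3 + (-27 + 9*d)/3 = -3 + (-9 + 3*d) = -12 + 3*d)
-21*(q(-7) - 48) = -21*((-12 + 3*(-7)) - 48) = -21*((-12 - 21) - 48) = -21*(-33 - 48) = -21*(-81) = 1701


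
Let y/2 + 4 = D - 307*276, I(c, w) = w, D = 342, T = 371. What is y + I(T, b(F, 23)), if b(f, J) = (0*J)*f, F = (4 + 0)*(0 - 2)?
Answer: -168788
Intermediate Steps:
F = -8 (F = 4*(-2) = -8)
b(f, J) = 0 (b(f, J) = 0*f = 0)
y = -168788 (y = -8 + 2*(342 - 307*276) = -8 + 2*(342 - 84732) = -8 + 2*(-84390) = -8 - 168780 = -168788)
y + I(T, b(F, 23)) = -168788 + 0 = -168788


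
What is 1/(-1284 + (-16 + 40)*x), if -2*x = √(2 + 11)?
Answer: -107/137232 + √13/137232 ≈ -0.00075343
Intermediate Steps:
x = -√13/2 (x = -√(2 + 11)/2 = -√13/2 ≈ -1.8028)
1/(-1284 + (-16 + 40)*x) = 1/(-1284 + (-16 + 40)*(-√13/2)) = 1/(-1284 + 24*(-√13/2)) = 1/(-1284 - 12*√13)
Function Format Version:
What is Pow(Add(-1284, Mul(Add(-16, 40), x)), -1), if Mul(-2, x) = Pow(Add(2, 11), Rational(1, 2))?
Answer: Add(Rational(-107, 137232), Mul(Rational(1, 137232), Pow(13, Rational(1, 2)))) ≈ -0.00075343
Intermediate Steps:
x = Mul(Rational(-1, 2), Pow(13, Rational(1, 2))) (x = Mul(Rational(-1, 2), Pow(Add(2, 11), Rational(1, 2))) = Mul(Rational(-1, 2), Pow(13, Rational(1, 2))) ≈ -1.8028)
Pow(Add(-1284, Mul(Add(-16, 40), x)), -1) = Pow(Add(-1284, Mul(Add(-16, 40), Mul(Rational(-1, 2), Pow(13, Rational(1, 2))))), -1) = Pow(Add(-1284, Mul(24, Mul(Rational(-1, 2), Pow(13, Rational(1, 2))))), -1) = Pow(Add(-1284, Mul(-12, Pow(13, Rational(1, 2)))), -1)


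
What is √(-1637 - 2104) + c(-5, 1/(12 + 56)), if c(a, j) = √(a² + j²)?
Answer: √115601/68 + I*√3741 ≈ 5.0 + 61.164*I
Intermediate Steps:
√(-1637 - 2104) + c(-5, 1/(12 + 56)) = √(-1637 - 2104) + √((-5)² + (1/(12 + 56))²) = √(-3741) + √(25 + (1/68)²) = I*√3741 + √(25 + (1/68)²) = I*√3741 + √(25 + 1/4624) = I*√3741 + √(115601/4624) = I*√3741 + √115601/68 = √115601/68 + I*√3741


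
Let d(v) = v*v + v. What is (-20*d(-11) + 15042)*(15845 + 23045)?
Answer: 499425380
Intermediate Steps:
d(v) = v + v**2 (d(v) = v**2 + v = v + v**2)
(-20*d(-11) + 15042)*(15845 + 23045) = (-(-220)*(1 - 11) + 15042)*(15845 + 23045) = (-(-220)*(-10) + 15042)*38890 = (-20*110 + 15042)*38890 = (-2200 + 15042)*38890 = 12842*38890 = 499425380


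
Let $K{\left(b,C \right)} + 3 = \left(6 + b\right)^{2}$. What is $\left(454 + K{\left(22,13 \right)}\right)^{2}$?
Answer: $1525225$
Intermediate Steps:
$K{\left(b,C \right)} = -3 + \left(6 + b\right)^{2}$
$\left(454 + K{\left(22,13 \right)}\right)^{2} = \left(454 - \left(3 - \left(6 + 22\right)^{2}\right)\right)^{2} = \left(454 - \left(3 - 28^{2}\right)\right)^{2} = \left(454 + \left(-3 + 784\right)\right)^{2} = \left(454 + 781\right)^{2} = 1235^{2} = 1525225$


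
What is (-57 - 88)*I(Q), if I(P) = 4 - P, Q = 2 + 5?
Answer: 435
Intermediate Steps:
Q = 7
(-57 - 88)*I(Q) = (-57 - 88)*(4 - 1*7) = -145*(4 - 7) = -145*(-3) = 435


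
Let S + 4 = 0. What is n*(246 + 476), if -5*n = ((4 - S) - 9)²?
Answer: -722/5 ≈ -144.40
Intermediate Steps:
S = -4 (S = -4 + 0 = -4)
n = -⅕ (n = -((4 - 1*(-4)) - 9)²/5 = -((4 + 4) - 9)²/5 = -(8 - 9)²/5 = -⅕*(-1)² = -⅕*1 = -⅕ ≈ -0.20000)
n*(246 + 476) = -(246 + 476)/5 = -⅕*722 = -722/5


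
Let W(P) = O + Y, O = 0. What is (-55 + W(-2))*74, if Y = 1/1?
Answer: -3996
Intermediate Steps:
Y = 1 (Y = 1*1 = 1)
W(P) = 1 (W(P) = 0 + 1 = 1)
(-55 + W(-2))*74 = (-55 + 1)*74 = -54*74 = -3996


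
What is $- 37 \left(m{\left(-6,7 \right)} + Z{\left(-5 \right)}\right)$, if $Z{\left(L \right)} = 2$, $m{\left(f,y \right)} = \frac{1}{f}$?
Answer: $- \frac{407}{6} \approx -67.833$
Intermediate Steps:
$- 37 \left(m{\left(-6,7 \right)} + Z{\left(-5 \right)}\right) = - 37 \left(\frac{1}{-6} + 2\right) = - 37 \left(- \frac{1}{6} + 2\right) = \left(-37\right) \frac{11}{6} = - \frac{407}{6}$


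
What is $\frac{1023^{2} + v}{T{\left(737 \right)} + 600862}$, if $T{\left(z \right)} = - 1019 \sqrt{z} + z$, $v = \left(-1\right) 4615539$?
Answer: $- \frac{1073556423495}{180578042372} - \frac{1818410595 \sqrt{737}}{180578042372} \approx -6.2185$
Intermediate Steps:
$v = -4615539$
$T{\left(z \right)} = z - 1019 \sqrt{z}$
$\frac{1023^{2} + v}{T{\left(737 \right)} + 600862} = \frac{1023^{2} - 4615539}{\left(737 - 1019 \sqrt{737}\right) + 600862} = \frac{1046529 - 4615539}{601599 - 1019 \sqrt{737}} = - \frac{3569010}{601599 - 1019 \sqrt{737}}$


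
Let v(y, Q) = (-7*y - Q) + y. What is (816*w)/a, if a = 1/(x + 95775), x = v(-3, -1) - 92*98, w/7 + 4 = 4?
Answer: 0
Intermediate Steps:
w = 0 (w = -28 + 7*4 = -28 + 28 = 0)
v(y, Q) = -Q - 6*y (v(y, Q) = (-Q - 7*y) + y = -Q - 6*y)
x = -8997 (x = (-1*(-1) - 6*(-3)) - 92*98 = (1 + 18) - 9016 = 19 - 9016 = -8997)
a = 1/86778 (a = 1/(-8997 + 95775) = 1/86778 ≈ 1.1524e-5)
(816*w)/a = (816*0)/(1/86778) = 0*86778 = 0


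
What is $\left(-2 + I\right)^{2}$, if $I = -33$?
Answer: $1225$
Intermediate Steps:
$\left(-2 + I\right)^{2} = \left(-2 - 33\right)^{2} = \left(-35\right)^{2} = 1225$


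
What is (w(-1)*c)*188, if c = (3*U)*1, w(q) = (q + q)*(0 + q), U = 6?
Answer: 6768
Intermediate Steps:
w(q) = 2*q² (w(q) = (2*q)*q = 2*q²)
c = 18 (c = (3*6)*1 = 18*1 = 18)
(w(-1)*c)*188 = ((2*(-1)²)*18)*188 = ((2*1)*18)*188 = (2*18)*188 = 36*188 = 6768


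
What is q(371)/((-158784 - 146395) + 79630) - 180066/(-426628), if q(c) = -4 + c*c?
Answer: -1005893989/5345862154 ≈ -0.18816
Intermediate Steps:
q(c) = -4 + c²
q(371)/((-158784 - 146395) + 79630) - 180066/(-426628) = (-4 + 371²)/((-158784 - 146395) + 79630) - 180066/(-426628) = (-4 + 137641)/(-305179 + 79630) - 180066*(-1/426628) = 137637/(-225549) + 90033/213314 = 137637*(-1/225549) + 90033/213314 = -15293/25061 + 90033/213314 = -1005893989/5345862154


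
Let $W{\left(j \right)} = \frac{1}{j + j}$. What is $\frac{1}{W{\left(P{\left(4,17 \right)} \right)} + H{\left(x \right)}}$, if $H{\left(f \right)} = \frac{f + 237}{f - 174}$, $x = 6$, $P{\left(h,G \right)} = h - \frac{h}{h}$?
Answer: $- \frac{168}{215} \approx -0.78139$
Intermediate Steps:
$P{\left(h,G \right)} = -1 + h$ ($P{\left(h,G \right)} = h - 1 = -1 + h$)
$W{\left(j \right)} = \frac{1}{2 j}$
$H{\left(f \right)} = \frac{237 + f}{-174 + f}$
$\frac{1}{W{\left(P{\left(4,17 \right)} \right)} + H{\left(x \right)}} = \frac{1}{\frac{1}{2 \left(-1 + 4\right)} + \frac{237 + 6}{-174 + 6}} = \frac{1}{\frac{1}{2 \cdot 3} + \frac{1}{-168} \cdot 243} = \frac{1}{\frac{1}{2} \cdot \frac{1}{3} - \frac{81}{56}} = \frac{1}{\frac{1}{6} - \frac{81}{56}} = \frac{1}{- \frac{215}{168}} = - \frac{168}{215}$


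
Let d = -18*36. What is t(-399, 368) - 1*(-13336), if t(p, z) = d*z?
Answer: -225128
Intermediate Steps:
d = -648
t(p, z) = -648*z
t(-399, 368) - 1*(-13336) = -648*368 - 1*(-13336) = -238464 + 13336 = -225128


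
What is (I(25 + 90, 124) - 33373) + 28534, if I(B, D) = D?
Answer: -4715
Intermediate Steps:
(I(25 + 90, 124) - 33373) + 28534 = (124 - 33373) + 28534 = -33249 + 28534 = -4715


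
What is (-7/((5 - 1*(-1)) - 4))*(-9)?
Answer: 63/2 ≈ 31.500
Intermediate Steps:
(-7/((5 - 1*(-1)) - 4))*(-9) = (-7/((5 + 1) - 4))*(-9) = (-7/(6 - 4))*(-9) = (-7/2)*(-9) = ((½)*(-7))*(-9) = -7/2*(-9) = 63/2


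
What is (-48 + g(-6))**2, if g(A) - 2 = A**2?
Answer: 100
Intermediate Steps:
g(A) = 2 + A**2
(-48 + g(-6))**2 = (-48 + (2 + (-6)**2))**2 = (-48 + (2 + 36))**2 = (-48 + 38)**2 = (-10)**2 = 100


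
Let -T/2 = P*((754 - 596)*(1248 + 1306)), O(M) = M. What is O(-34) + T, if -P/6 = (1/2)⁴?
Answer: 302615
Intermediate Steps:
P = -3/8 (P = -6*(1/2)⁴ = -6*(½)⁴ = -6*1/16 = -3/8 ≈ -0.37500)
T = 302649 (T = -(-3)*(754 - 596)*(1248 + 1306)/4 = -(-3)*158*2554/4 = -(-3)*403532/4 = -2*(-302649/2) = 302649)
O(-34) + T = -34 + 302649 = 302615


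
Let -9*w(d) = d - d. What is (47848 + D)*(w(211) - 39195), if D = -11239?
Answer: -1434889755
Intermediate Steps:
w(d) = 0 (w(d) = -(d - d)/9 = -⅑*0 = 0)
(47848 + D)*(w(211) - 39195) = (47848 - 11239)*(0 - 39195) = 36609*(-39195) = -1434889755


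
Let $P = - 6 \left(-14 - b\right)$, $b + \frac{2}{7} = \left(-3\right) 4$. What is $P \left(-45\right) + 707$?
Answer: $\frac{1709}{7} \approx 244.14$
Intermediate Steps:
$b = - \frac{86}{7}$ ($b = - \frac{2}{7} - 12 = - \frac{86}{7} \approx -12.286$)
$P = \frac{72}{7}$ ($P = - 6 \left(-14 - - \frac{86}{7}\right) = - 6 \left(-14 + \frac{86}{7}\right) = \left(-6\right) \left(- \frac{12}{7}\right) = \frac{72}{7} \approx 10.286$)
$P \left(-45\right) + 707 = \frac{72}{7} \left(-45\right) + 707 = - \frac{3240}{7} + 707 = \frac{1709}{7}$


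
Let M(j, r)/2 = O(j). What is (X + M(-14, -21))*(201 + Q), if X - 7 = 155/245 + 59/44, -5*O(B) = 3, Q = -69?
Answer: 251397/245 ≈ 1026.1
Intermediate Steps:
O(B) = -⅗ (O(B) = -⅕*3 = -⅗)
M(j, r) = -6/5 (M(j, r) = 2*(-⅗) = -6/5)
X = 19347/2156 (X = 7 + (155/245 + 59/44) = 7 + (155*(1/245) + 59*(1/44)) = 7 + (31/49 + 59/44) = 7 + 4255/2156 = 19347/2156 ≈ 8.9736)
(X + M(-14, -21))*(201 + Q) = (19347/2156 - 6/5)*(201 - 69) = (83799/10780)*132 = 251397/245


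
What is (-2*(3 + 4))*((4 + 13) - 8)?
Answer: -126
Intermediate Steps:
(-2*(3 + 4))*((4 + 13) - 8) = (-2*7)*(17 - 8) = -14*9 = -126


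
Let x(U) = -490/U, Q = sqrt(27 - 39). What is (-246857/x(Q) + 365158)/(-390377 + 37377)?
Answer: -182579/176500 - 246857*I*sqrt(3)/86485000 ≈ -1.0344 - 0.0049438*I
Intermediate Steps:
Q = 2*I*sqrt(3) (Q = sqrt(-12) = 2*I*sqrt(3) ≈ 3.4641*I)
(-246857/x(Q) + 365158)/(-390377 + 37377) = (-246857*(-I*sqrt(3)/245) + 365158)/(-390377 + 37377) = (-246857*(-I*sqrt(3)/245) + 365158)/(-353000) = (-246857*(-I*sqrt(3)/245) + 365158)*(-1/353000) = (-(-246857)*I*sqrt(3)/245 + 365158)*(-1/353000) = (246857*I*sqrt(3)/245 + 365158)*(-1/353000) = (365158 + 246857*I*sqrt(3)/245)*(-1/353000) = -182579/176500 - 246857*I*sqrt(3)/86485000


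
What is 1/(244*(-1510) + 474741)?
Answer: 1/106301 ≈ 9.4072e-6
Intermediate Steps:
1/(244*(-1510) + 474741) = 1/(-368440 + 474741) = 1/106301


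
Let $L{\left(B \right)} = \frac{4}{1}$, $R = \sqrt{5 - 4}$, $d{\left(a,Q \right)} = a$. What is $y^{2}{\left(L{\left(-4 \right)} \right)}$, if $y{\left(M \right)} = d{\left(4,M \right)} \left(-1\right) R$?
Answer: $16$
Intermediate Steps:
$R = 1$ ($R = \sqrt{1} = 1$)
$L{\left(B \right)} = 4$ ($L{\left(B \right)} = 4 \cdot 1 = 4$)
$y{\left(M \right)} = -4$ ($y{\left(M \right)} = 4 \left(-1\right) 1 = \left(-4\right) 1 = -4$)
$y^{2}{\left(L{\left(-4 \right)} \right)} = \left(-4\right)^{2} = 16$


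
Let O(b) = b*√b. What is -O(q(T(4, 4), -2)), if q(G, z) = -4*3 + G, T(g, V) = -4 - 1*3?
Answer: 19*I*√19 ≈ 82.819*I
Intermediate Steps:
T(g, V) = -7 (T(g, V) = -4 - 3 = -7)
q(G, z) = -12 + G
O(b) = b^(3/2)
-O(q(T(4, 4), -2)) = -(-12 - 7)^(3/2) = -(-19)^(3/2) = -(-19)*I*√19 = 19*I*√19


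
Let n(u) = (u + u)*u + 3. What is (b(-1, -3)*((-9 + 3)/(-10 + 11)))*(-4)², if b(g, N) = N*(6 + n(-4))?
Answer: 11808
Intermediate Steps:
n(u) = 3 + 2*u² (n(u) = (2*u)*u + 3 = 2*u² + 3 = 3 + 2*u²)
b(g, N) = 41*N (b(g, N) = N*(6 + (3 + 2*(-4)²)) = N*(6 + (3 + 2*16)) = N*(6 + (3 + 32)) = N*(6 + 35) = N*41 = 41*N)
(b(-1, -3)*((-9 + 3)/(-10 + 11)))*(-4)² = ((41*(-3))*((-9 + 3)/(-10 + 11)))*(-4)² = -(-738)/1*16 = -(-738)*16 = -123*(-6)*16 = 738*16 = 11808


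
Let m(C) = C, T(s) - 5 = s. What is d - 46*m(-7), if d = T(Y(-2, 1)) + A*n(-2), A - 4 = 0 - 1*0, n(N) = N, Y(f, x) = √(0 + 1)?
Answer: 320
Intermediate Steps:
Y(f, x) = 1 (Y(f, x) = √1 = 1)
T(s) = 5 + s
A = 4 (A = 4 + (0 - 1*0) = 4 + (0 + 0) = 4 + 0 = 4)
d = -2 (d = (5 + 1) + 4*(-2) = 6 - 8 = -2)
d - 46*m(-7) = -2 - 46*(-7) = -2 + 322 = 320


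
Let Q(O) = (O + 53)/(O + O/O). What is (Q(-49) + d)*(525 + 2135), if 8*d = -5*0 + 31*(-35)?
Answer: -2165905/6 ≈ -3.6098e+5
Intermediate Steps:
d = -1085/8 (d = (-5*0 + 31*(-35))/8 = (0 - 1085)/8 = (⅛)*(-1085) = -1085/8 ≈ -135.63)
Q(O) = (53 + O)/(1 + O) (Q(O) = (53 + O)/(O + 1) = (53 + O)/(1 + O))
(Q(-49) + d)*(525 + 2135) = ((53 - 49)/(1 - 49) - 1085/8)*(525 + 2135) = (4/(-48) - 1085/8)*2660 = (-1/48*4 - 1085/8)*2660 = (-1/12 - 1085/8)*2660 = -3257/24*2660 = -2165905/6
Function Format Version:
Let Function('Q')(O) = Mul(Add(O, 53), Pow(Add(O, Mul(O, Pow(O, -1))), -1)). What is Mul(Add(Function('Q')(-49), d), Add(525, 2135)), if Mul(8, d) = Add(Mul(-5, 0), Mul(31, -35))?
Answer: Rational(-2165905, 6) ≈ -3.6098e+5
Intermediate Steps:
d = Rational(-1085, 8) (d = Mul(Rational(1, 8), Add(Mul(-5, 0), Mul(31, -35))) = Mul(Rational(1, 8), Add(0, -1085)) = Mul(Rational(1, 8), -1085) = Rational(-1085, 8) ≈ -135.63)
Function('Q')(O) = Mul(Pow(Add(1, O), -1), Add(53, O)) (Function('Q')(O) = Mul(Add(53, O), Pow(Add(O, 1), -1)) = Mul(Add(53, O), Pow(Add(1, O), -1)) = Mul(Pow(Add(1, O), -1), Add(53, O)))
Mul(Add(Function('Q')(-49), d), Add(525, 2135)) = Mul(Add(Mul(Pow(Add(1, -49), -1), Add(53, -49)), Rational(-1085, 8)), Add(525, 2135)) = Mul(Add(Mul(Pow(-48, -1), 4), Rational(-1085, 8)), 2660) = Mul(Add(Mul(Rational(-1, 48), 4), Rational(-1085, 8)), 2660) = Mul(Add(Rational(-1, 12), Rational(-1085, 8)), 2660) = Mul(Rational(-3257, 24), 2660) = Rational(-2165905, 6)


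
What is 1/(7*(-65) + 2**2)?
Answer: -1/451 ≈ -0.0022173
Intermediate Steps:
1/(7*(-65) + 2**2) = 1/(-455 + 4) = 1/(-451) = -1/451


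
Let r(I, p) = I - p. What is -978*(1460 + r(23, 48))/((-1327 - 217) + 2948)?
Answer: -233905/234 ≈ -999.59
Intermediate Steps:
-978*(1460 + r(23, 48))/((-1327 - 217) + 2948) = -978*(1460 + (23 - 1*48))/((-1327 - 217) + 2948) = -978*(1460 + (23 - 48))/(-1544 + 2948) = -978*(1460 - 25)/1404 = -1403430/1404 = -978*1435/1404 = -233905/234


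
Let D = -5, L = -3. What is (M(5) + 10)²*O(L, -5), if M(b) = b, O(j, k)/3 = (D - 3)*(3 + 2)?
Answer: -27000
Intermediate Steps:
O(j, k) = -120 (O(j, k) = 3*((-5 - 3)*(3 + 2)) = 3*(-8*5) = 3*(-40) = -120)
(M(5) + 10)²*O(L, -5) = (5 + 10)²*(-120) = 15²*(-120) = 225*(-120) = -27000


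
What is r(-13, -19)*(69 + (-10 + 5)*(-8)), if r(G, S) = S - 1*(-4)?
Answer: -1635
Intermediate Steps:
r(G, S) = 4 + S (r(G, S) = S + 4 = 4 + S)
r(-13, -19)*(69 + (-10 + 5)*(-8)) = (4 - 19)*(69 + (-10 + 5)*(-8)) = -15*(69 - 5*(-8)) = -15*(69 + 40) = -15*109 = -1635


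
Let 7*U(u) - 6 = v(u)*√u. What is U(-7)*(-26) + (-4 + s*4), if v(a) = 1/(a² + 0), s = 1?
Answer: -156/7 - 26*I*√7/343 ≈ -22.286 - 0.20055*I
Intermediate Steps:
v(a) = a⁻² (v(a) = 1/(a²) = a⁻²)
U(u) = 6/7 + 1/(7*u^(3/2)) (U(u) = 6/7 + (√u/u²)/7 = 6/7 + 1/(7*u^(3/2)))
U(-7)*(-26) + (-4 + s*4) = (6/7 + 1/(7*(-7)^(3/2)))*(-26) + (-4 + 1*4) = (6/7 + (I*√7/49)/7)*(-26) + (-4 + 4) = (6/7 + I*√7/343)*(-26) + 0 = (-156/7 - 26*I*√7/343) + 0 = -156/7 - 26*I*√7/343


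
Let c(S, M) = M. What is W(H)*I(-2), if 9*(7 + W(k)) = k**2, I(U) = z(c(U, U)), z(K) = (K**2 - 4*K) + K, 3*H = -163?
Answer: 260020/81 ≈ 3210.1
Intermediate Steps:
H = -163/3 (H = (1/3)*(-163) = -163/3 ≈ -54.333)
z(K) = K**2 - 3*K
I(U) = U*(-3 + U)
W(k) = -7 + k**2/9
W(H)*I(-2) = (-7 + (-163/3)**2/9)*(-2*(-3 - 2)) = (-7 + (1/9)*(26569/9))*(-2*(-5)) = (-7 + 26569/81)*10 = (26002/81)*10 = 260020/81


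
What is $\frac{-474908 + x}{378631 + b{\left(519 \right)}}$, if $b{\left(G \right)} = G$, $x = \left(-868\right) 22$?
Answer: $- \frac{247002}{189575} \approx -1.3029$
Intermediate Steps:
$x = -19096$
$\frac{-474908 + x}{378631 + b{\left(519 \right)}} = \frac{-474908 - 19096}{378631 + 519} = - \frac{494004}{379150} = \left(-494004\right) \frac{1}{379150} = - \frac{247002}{189575}$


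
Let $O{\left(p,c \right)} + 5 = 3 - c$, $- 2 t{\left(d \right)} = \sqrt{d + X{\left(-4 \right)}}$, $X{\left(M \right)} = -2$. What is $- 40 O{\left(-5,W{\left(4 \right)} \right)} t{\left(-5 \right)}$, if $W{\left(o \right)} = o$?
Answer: $- 120 i \sqrt{7} \approx - 317.49 i$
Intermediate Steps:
$t{\left(d \right)} = - \frac{\sqrt{-2 + d}}{2}$ ($t{\left(d \right)} = - \frac{\sqrt{d - 2}}{2} = - \frac{\sqrt{-2 + d}}{2}$)
$O{\left(p,c \right)} = -2 - c$ ($O{\left(p,c \right)} = -5 - \left(-3 + c\right) = -2 - c$)
$- 40 O{\left(-5,W{\left(4 \right)} \right)} t{\left(-5 \right)} = - 40 \left(-2 - 4\right) \left(- \frac{\sqrt{-2 - 5}}{2}\right) = - 40 \left(-2 - 4\right) \left(- \frac{\sqrt{-7}}{2}\right) = \left(-40\right) \left(-6\right) \left(- \frac{i \sqrt{7}}{2}\right) = 240 \left(- \frac{i \sqrt{7}}{2}\right) = - 120 i \sqrt{7}$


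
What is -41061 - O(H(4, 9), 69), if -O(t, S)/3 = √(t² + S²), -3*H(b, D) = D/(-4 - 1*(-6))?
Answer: -41061 + 9*√2117/2 ≈ -40854.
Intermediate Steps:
H(b, D) = -D/6 (H(b, D) = -D/(3*(-4 - 1*(-6))) = -D/(3*(-4 + 6)) = -D/(3*2) = -D/6)
O(t, S) = -3*√(S² + t²) (O(t, S) = -3*√(t² + S²) = -3*√(S² + t²))
-41061 - O(H(4, 9), 69) = -41061 - (-3)*√(69² + (-⅙*9)²) = -41061 - (-3)*√(4761 + (-3/2)²) = -41061 - (-3)*√(4761 + 9/4) = -41061 - (-3)*√(19053/4) = -41061 - (-3)*3*√2117/2 = -41061 - (-9)*√2117/2 = -41061 + 9*√2117/2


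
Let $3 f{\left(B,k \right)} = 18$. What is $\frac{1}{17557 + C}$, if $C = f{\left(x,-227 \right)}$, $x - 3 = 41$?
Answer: $\frac{1}{17563} \approx 5.6938 \cdot 10^{-5}$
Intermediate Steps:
$x = 44$ ($x = 3 + 41 = 44$)
$f{\left(B,k \right)} = 6$ ($f{\left(B,k \right)} = \frac{1}{3} \cdot 18 = 6$)
$C = 6$
$\frac{1}{17557 + C} = \frac{1}{17557 + 6} = \frac{1}{17563}$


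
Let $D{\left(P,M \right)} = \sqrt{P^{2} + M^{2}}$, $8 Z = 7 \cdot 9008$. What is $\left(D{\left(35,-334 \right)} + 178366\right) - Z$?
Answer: $170484 + \sqrt{112781} \approx 1.7082 \cdot 10^{5}$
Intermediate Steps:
$Z = 7882$ ($Z = \frac{7 \cdot 9008}{8} = \frac{1}{8} \cdot 63056 = 7882$)
$D{\left(P,M \right)} = \sqrt{M^{2} + P^{2}}$
$\left(D{\left(35,-334 \right)} + 178366\right) - Z = \left(\sqrt{\left(-334\right)^{2} + 35^{2}} + 178366\right) - 7882 = \left(\sqrt{111556 + 1225} + 178366\right) - 7882 = \left(\sqrt{112781} + 178366\right) - 7882 = \left(178366 + \sqrt{112781}\right) - 7882 = 170484 + \sqrt{112781}$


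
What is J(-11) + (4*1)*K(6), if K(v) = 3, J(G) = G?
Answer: 1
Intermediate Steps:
J(-11) + (4*1)*K(6) = -11 + (4*1)*3 = -11 + 4*3 = -11 + 12 = 1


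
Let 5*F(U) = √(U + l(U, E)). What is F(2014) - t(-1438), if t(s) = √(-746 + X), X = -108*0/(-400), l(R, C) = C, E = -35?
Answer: √1979/5 - I*√746 ≈ 8.8972 - 27.313*I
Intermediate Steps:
F(U) = √(-35 + U)/5 (F(U) = √(U - 35)/5 = √(-35 + U)/5)
X = 0 (X = 0*(-1/400) = 0)
t(s) = I*√746 (t(s) = √(-746 + 0) = √(-746) = I*√746)
F(2014) - t(-1438) = √(-35 + 2014)/5 - I*√746 = √1979/5 - I*√746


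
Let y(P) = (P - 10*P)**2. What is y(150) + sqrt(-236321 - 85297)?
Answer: 1822500 + 11*I*sqrt(2658) ≈ 1.8225e+6 + 567.11*I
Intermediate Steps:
y(P) = 81*P**2 (y(P) = (-9*P)**2 = 81*P**2)
y(150) + sqrt(-236321 - 85297) = 81*150**2 + sqrt(-236321 - 85297) = 81*22500 + sqrt(-321618) = 1822500 + 11*I*sqrt(2658)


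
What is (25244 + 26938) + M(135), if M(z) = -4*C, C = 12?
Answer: 52134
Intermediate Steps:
M(z) = -48 (M(z) = -4*12 = -48)
(25244 + 26938) + M(135) = (25244 + 26938) - 48 = 52182 - 48 = 52134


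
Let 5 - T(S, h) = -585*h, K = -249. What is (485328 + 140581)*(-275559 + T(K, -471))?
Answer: -344931564901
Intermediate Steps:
T(S, h) = 5 + 585*h (T(S, h) = 5 - (-585)*h = 5 + 585*h)
(485328 + 140581)*(-275559 + T(K, -471)) = (485328 + 140581)*(-275559 + (5 + 585*(-471))) = 625909*(-275559 + (5 - 275535)) = 625909*(-275559 - 275530) = 625909*(-551089) = -344931564901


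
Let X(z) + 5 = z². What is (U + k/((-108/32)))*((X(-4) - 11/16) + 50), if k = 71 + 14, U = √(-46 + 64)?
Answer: -82025/54 + 2895*√2/16 ≈ -1263.1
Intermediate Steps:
U = 3*√2 (U = √18 = 3*√2 ≈ 4.2426)
X(z) = -5 + z²
k = 85
(U + k/((-108/32)))*((X(-4) - 11/16) + 50) = (3*√2 + 85/((-108/32)))*(((-5 + (-4)²) - 11/16) + 50) = (3*√2 + 85/((-108*1/32)))*(((-5 + 16) - 11*1/16) + 50) = (3*√2 + 85/(-27/8))*((11 - 11/16) + 50) = (3*√2 + 85*(-8/27))*(165/16 + 50) = (3*√2 - 680/27)*(965/16) = (-680/27 + 3*√2)*(965/16) = -82025/54 + 2895*√2/16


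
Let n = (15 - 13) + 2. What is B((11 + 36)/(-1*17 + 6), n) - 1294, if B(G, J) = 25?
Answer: -1269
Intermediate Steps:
n = 4 (n = 2 + 2 = 4)
B((11 + 36)/(-1*17 + 6), n) - 1294 = 25 - 1294 = -1269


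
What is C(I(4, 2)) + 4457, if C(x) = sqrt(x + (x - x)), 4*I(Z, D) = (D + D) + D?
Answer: 4457 + sqrt(6)/2 ≈ 4458.2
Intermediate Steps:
I(Z, D) = 3*D/4 (I(Z, D) = ((D + D) + D)/4 = (2*D + D)/4 = (3*D)/4 = 3*D/4)
C(x) = sqrt(x) (C(x) = sqrt(x + 0) = sqrt(x))
C(I(4, 2)) + 4457 = sqrt((3/4)*2) + 4457 = sqrt(3/2) + 4457 = sqrt(6)/2 + 4457 = 4457 + sqrt(6)/2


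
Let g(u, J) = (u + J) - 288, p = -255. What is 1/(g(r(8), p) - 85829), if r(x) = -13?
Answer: -1/86385 ≈ -1.1576e-5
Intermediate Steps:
g(u, J) = -288 + J + u (g(u, J) = (J + u) - 288 = -288 + J + u)
1/(g(r(8), p) - 85829) = 1/((-288 - 255 - 13) - 85829) = 1/(-556 - 85829) = 1/(-86385) = -1/86385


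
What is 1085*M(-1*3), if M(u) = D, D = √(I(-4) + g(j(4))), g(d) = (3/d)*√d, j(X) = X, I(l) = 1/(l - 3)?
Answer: 155*√266/2 ≈ 1264.0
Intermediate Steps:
I(l) = 1/(-3 + l)
g(d) = 3/√d
D = √266/14 (D = √(1/(-3 - 4) + 3/√4) = √(1/(-7) + 3*(½)) = √(-⅐ + 3/2) = √(19/14) = √266/14 ≈ 1.1650)
M(u) = √266/14
1085*M(-1*3) = 1085*(√266/14) = 155*√266/2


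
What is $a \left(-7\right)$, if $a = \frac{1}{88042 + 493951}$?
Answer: $- \frac{7}{581993} \approx -1.2028 \cdot 10^{-5}$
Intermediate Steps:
$a = \frac{1}{581993} \approx 1.7182 \cdot 10^{-6}$
$a \left(-7\right) = \frac{1}{581993} \left(-7\right) = - \frac{7}{581993}$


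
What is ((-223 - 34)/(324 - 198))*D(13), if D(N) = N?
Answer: -3341/126 ≈ -26.516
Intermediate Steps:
((-223 - 34)/(324 - 198))*D(13) = ((-223 - 34)/(324 - 198))*13 = -257/126*13 = -3341/126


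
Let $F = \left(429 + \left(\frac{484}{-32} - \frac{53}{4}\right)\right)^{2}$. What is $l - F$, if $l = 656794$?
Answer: $\frac{31762791}{64} \approx 4.9629 \cdot 10^{5}$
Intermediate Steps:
$F = \frac{10272025}{64}$ ($F = \left(429 + \left(484 \left(- \frac{1}{32}\right) - \frac{53}{4}\right)\right)^{2} = \left(429 - \frac{227}{8}\right)^{2} = \left(\frac{3205}{8}\right)^{2} = \frac{10272025}{64} \approx 1.605 \cdot 10^{5}$)
$l - F = 656794 - \frac{10272025}{64} = \frac{31762791}{64}$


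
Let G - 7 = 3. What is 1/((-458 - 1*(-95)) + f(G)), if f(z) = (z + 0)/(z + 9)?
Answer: -19/6887 ≈ -0.0027588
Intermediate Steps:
G = 10 (G = 7 + 3 = 10)
f(z) = z/(9 + z)
1/((-458 - 1*(-95)) + f(G)) = 1/((-458 - 1*(-95)) + 10/(9 + 10)) = 1/((-458 + 95) + 10/19) = 1/(-363 + 10*(1/19)) = 1/(-363 + 10/19) = 1/(-6887/19) = -19/6887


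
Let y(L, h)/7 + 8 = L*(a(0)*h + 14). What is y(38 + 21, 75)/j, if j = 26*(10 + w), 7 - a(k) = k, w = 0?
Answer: 222551/260 ≈ 855.96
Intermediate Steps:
a(k) = 7 - k
j = 260 (j = 26*(10 + 0) = 26*10 = 260)
y(L, h) = -56 + 7*L*(14 + 7*h) (y(L, h) = -56 + 7*(L*((7 - 1*0)*h + 14)) = -56 + 7*(L*((7 + 0)*h + 14)) = -56 + 7*(L*(7*h + 14)) = -56 + 7*(L*(14 + 7*h)) = -56 + 7*L*(14 + 7*h))
y(38 + 21, 75)/j = (-56 + 98*(38 + 21) + 49*(38 + 21)*75)/260 = (-56 + 98*59 + 49*59*75)*(1/260) = (-56 + 5782 + 216825)*(1/260) = 222551*(1/260) = 222551/260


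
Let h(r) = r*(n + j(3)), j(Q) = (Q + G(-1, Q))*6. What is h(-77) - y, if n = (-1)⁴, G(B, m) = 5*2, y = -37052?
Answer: 30969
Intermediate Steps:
G(B, m) = 10
n = 1
j(Q) = 60 + 6*Q (j(Q) = (Q + 10)*6 = (10 + Q)*6 = 60 + 6*Q)
h(r) = 79*r (h(r) = r*(1 + (60 + 6*3)) = r*(1 + (60 + 18)) = r*(1 + 78) = r*79 = 79*r)
h(-77) - y = 79*(-77) - 1*(-37052) = -6083 + 37052 = 30969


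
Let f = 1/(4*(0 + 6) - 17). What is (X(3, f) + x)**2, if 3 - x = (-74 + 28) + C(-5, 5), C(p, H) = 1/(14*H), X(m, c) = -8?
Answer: 8231161/4900 ≈ 1679.8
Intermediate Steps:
f = 1/7 (f = 1/(4*6 - 17) = 1/(24 - 17) = 1/7 ≈ 0.14286)
C(p, H) = 1/(14*H)
x = 3429/70 (x = 3 - ((-74 + 28) + (1/14)/5) = 3 - (-46 + (1/14)*(1/5)) = 3 - (-46 + 1/70) = 3 - 1*(-3219/70) = 3 + 3219/70 = 3429/70 ≈ 48.986)
(X(3, f) + x)**2 = (-8 + 3429/70)**2 = (2869/70)**2 = 8231161/4900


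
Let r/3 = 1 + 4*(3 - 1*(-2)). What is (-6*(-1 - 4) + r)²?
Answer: 8649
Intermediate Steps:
r = 63 (r = 3*(1 + 4*(3 - 1*(-2))) = 3*(1 + 4*(3 + 2)) = 3*(1 + 4*5) = 3*(1 + 20) = 3*21 = 63)
(-6*(-1 - 4) + r)² = (-6*(-1 - 4) + 63)² = (-6*(-5) + 63)² = (30 + 63)² = 93² = 8649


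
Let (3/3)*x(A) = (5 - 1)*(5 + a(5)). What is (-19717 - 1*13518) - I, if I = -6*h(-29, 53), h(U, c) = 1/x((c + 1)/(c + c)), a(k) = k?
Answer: -664697/20 ≈ -33235.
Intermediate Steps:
x(A) = 40 (x(A) = (5 - 1)*(5 + 5) = 4*10 = 40)
h(U, c) = 1/40
I = -3/20 (I = -6*1/40 = -3/20 ≈ -0.15000)
(-19717 - 1*13518) - I = (-19717 - 1*13518) - 1*(-3/20) = (-19717 - 13518) + 3/20 = -33235 + 3/20 = -664697/20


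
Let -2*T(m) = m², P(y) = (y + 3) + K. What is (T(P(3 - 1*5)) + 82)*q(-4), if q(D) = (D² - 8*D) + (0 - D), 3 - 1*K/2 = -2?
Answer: 1118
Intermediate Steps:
K = 10 (K = 6 - 2*(-2) = 6 + 4 = 10)
P(y) = 13 + y (P(y) = (y + 3) + 10 = (3 + y) + 10 = 13 + y)
q(D) = D² - 9*D (q(D) = (D² - 8*D) - D = D² - 9*D)
T(m) = -m²/2
(T(P(3 - 1*5)) + 82)*q(-4) = (-(13 + (3 - 1*5))²/2 + 82)*(-4*(-9 - 4)) = (-(13 + (3 - 5))²/2 + 82)*(-4*(-13)) = (-(13 - 2)²/2 + 82)*52 = (-½*11² + 82)*52 = (-½*121 + 82)*52 = (-121/2 + 82)*52 = (43/2)*52 = 1118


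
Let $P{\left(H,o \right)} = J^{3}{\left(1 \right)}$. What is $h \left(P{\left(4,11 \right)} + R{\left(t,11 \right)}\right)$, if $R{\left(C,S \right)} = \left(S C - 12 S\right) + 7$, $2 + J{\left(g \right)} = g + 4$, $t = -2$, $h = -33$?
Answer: $3960$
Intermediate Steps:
$J{\left(g \right)} = 2 + g$ ($J{\left(g \right)} = -2 + \left(g + 4\right) = -2 + \left(4 + g\right) = 2 + g$)
$P{\left(H,o \right)} = 27$ ($P{\left(H,o \right)} = \left(2 + 1\right)^{3} = 3^{3} = 27$)
$R{\left(C,S \right)} = 7 - 12 S + C S$ ($R{\left(C,S \right)} = \left(C S - 12 S\right) + 7 = \left(- 12 S + C S\right) + 7 = 7 - 12 S + C S$)
$h \left(P{\left(4,11 \right)} + R{\left(t,11 \right)}\right) = - 33 \left(27 - 147\right) = \left(-33\right) \left(-120\right) = 3960$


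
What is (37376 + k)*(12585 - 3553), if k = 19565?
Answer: 514291112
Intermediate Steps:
(37376 + k)*(12585 - 3553) = (37376 + 19565)*(12585 - 3553) = 56941*9032 = 514291112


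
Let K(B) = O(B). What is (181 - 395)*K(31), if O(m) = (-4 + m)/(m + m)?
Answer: -2889/31 ≈ -93.194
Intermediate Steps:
O(m) = (-4 + m)/(2*m) (O(m) = (-4 + m)/((2*m)) = (-4 + m)*(1/(2*m)) = (-4 + m)/(2*m))
K(B) = (-4 + B)/(2*B)
(181 - 395)*K(31) = (181 - 395)*((½)*(-4 + 31)/31) = -107*27/31 = -214*27/62 = -2889/31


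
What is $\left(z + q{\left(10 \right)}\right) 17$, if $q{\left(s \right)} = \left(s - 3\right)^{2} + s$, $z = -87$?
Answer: $-476$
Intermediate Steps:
$q{\left(s \right)} = s + \left(-3 + s\right)^{2}$ ($q{\left(s \right)} = \left(-3 + s\right)^{2} + s = s + \left(-3 + s\right)^{2}$)
$\left(z + q{\left(10 \right)}\right) 17 = \left(-87 + \left(10 + \left(-3 + 10\right)^{2}\right)\right) 17 = \left(-87 + \left(10 + 7^{2}\right)\right) 17 = \left(-87 + \left(10 + 49\right)\right) 17 = \left(-87 + 59\right) 17 = \left(-28\right) 17 = -476$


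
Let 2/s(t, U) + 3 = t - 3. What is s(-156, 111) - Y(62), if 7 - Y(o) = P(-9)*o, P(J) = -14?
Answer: -70876/81 ≈ -875.01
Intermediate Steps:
s(t, U) = 2/(-6 + t) (s(t, U) = 2/(-3 + (t - 3)) = 2/(-3 + (-3 + t)) = 2/(-6 + t))
Y(o) = 7 + 14*o (Y(o) = 7 - (-14)*o = 7 + 14*o)
s(-156, 111) - Y(62) = 2/(-6 - 156) - (7 + 14*62) = 2/(-162) - (7 + 868) = 2*(-1/162) - 1*875 = -1/81 - 875 = -70876/81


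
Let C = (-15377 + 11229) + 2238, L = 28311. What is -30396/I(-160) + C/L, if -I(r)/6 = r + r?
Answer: -72017363/4529760 ≈ -15.899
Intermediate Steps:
I(r) = -12*r (I(r) = -6*(r + r) = -12*r)
C = -1910 (C = -4148 + 2238 = -1910)
-30396/I(-160) + C/L = -30396/((-12*(-160))) - 1910/28311 = -30396/1920 - 1910*1/28311 = -30396*1/1920 - 1910/28311 = -2533/160 - 1910/28311 = -72017363/4529760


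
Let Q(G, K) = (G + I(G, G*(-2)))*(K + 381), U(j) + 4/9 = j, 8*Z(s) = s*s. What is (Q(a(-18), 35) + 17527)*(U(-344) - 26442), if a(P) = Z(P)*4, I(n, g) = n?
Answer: -36718831258/9 ≈ -4.0799e+9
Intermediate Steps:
Z(s) = s²/8 (Z(s) = (s*s)/8 = s²/8)
U(j) = -4/9 + j
a(P) = P²/2 (a(P) = (P²/8)*4 = P²/2)
Q(G, K) = 2*G*(381 + K) (Q(G, K) = (G + G)*(K + 381) = (2*G)*(381 + K) = 2*G*(381 + K))
(Q(a(-18), 35) + 17527)*(U(-344) - 26442) = (2*((½)*(-18)²)*(381 + 35) + 17527)*((-4/9 - 344) - 26442) = (2*((½)*324)*416 + 17527)*(-3100/9 - 26442) = (2*162*416 + 17527)*(-241078/9) = (134784 + 17527)*(-241078/9) = 152311*(-241078/9) = -36718831258/9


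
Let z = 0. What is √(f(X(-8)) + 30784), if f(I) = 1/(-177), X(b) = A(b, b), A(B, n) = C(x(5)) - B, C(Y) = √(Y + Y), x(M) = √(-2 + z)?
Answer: √964431759/177 ≈ 175.45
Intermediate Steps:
x(M) = I*√2 (x(M) = √(-2 + 0) = √(-2) = I*√2)
C(Y) = √2*√Y (C(Y) = √(2*Y) = √2*√Y)
A(B, n) = -B + 2^(¾)*√I (A(B, n) = √2*√(I*√2) - B = √2*(2^(¼)*√I) - B = 2^(¾)*√I - B = -B + 2^(¾)*√I)
X(b) = -b + 2^(¾)*√I
f(I) = -1/177
√(f(X(-8)) + 30784) = √(-1/177 + 30784) = √(5448767/177) = √964431759/177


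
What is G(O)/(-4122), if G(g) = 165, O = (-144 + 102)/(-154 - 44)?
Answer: -55/1374 ≈ -0.040029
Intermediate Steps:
O = 7/33 (O = -42/(-198) = -42*(-1/198) = 7/33 ≈ 0.21212)
G(O)/(-4122) = 165/(-4122) = 165*(-1/4122) = -55/1374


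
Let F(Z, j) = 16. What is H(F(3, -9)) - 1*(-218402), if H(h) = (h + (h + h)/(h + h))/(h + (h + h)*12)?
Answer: 87360817/400 ≈ 2.1840e+5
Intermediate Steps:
H(h) = (1 + h)/(25*h) (H(h) = (h + (2*h)/((2*h)))/(h + (2*h)*12) = (h + (2*h)*(1/(2*h)))/(h + 24*h) = (h + 1)/((25*h)) = (1 + h)*(1/(25*h)) = (1 + h)/(25*h))
H(F(3, -9)) - 1*(-218402) = (1/25)*(1 + 16)/16 - 1*(-218402) = (1/25)*(1/16)*17 + 218402 = 17/400 + 218402 = 87360817/400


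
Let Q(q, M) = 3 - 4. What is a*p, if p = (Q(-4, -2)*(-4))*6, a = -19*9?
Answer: -4104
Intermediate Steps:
Q(q, M) = -1
a = -171
p = 24 (p = -1*(-4)*6 = 4*6 = 24)
a*p = -171*24 = -4104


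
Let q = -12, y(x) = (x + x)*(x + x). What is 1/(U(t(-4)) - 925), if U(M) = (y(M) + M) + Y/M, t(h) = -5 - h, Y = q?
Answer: -1/910 ≈ -0.0010989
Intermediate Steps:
y(x) = 4*x² (y(x) = (2*x)*(2*x) = 4*x²)
Y = -12
U(M) = M - 12/M + 4*M² (U(M) = (4*M² + M) - 12/M = (M + 4*M²) - 12/M = M - 12/M + 4*M²)
1/(U(t(-4)) - 925) = 1/(((-5 - 1*(-4)) - 12/(-5 - 1*(-4)) + 4*(-5 - 1*(-4))²) - 925) = 1/(((-5 + 4) - 12/(-5 + 4) + 4*(-5 + 4)²) - 925) = 1/((-1 - 12/(-1) + 4*(-1)²) - 925) = 1/((-1 - 12*(-1) + 4*1) - 925) = 1/((-1 + 12 + 4) - 925) = 1/(15 - 925) = 1/(-910) = -1/910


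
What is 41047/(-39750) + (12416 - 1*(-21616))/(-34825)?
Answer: -111289351/55371750 ≈ -2.0099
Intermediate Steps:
41047/(-39750) + (12416 - 1*(-21616))/(-34825) = 41047*(-1/39750) + (12416 + 21616)*(-1/34825) = -41047/39750 + 34032*(-1/34825) = -41047/39750 - 34032/34825 = -111289351/55371750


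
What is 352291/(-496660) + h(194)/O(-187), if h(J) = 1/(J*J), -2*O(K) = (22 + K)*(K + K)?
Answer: -10227525434041/14418769641870 ≈ -0.70932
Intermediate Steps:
O(K) = -K*(22 + K) (O(K) = -(22 + K)*(K + K)/2 = -(22 + K)*2*K/2 = -K*(22 + K))
h(J) = J**(-2)
352291/(-496660) + h(194)/O(-187) = 352291/(-496660) + 1/(194**2*((-1*(-187)*(22 - 187)))) = 352291*(-1/496660) + 1/(37636*((-1*(-187)*(-165)))) = -352291/496660 + (1/37636)/(-30855) = -352291/496660 + (1/37636)*(-1/30855) = -352291/496660 - 1/1161258780 = -10227525434041/14418769641870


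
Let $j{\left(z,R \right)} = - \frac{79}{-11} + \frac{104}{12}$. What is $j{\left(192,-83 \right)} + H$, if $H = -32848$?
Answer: $- \frac{1083461}{33} \approx -32832.0$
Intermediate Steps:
$j{\left(z,R \right)} = \frac{523}{33}$ ($j{\left(z,R \right)} = \left(-79\right) \left(- \frac{1}{11}\right) + 104 \cdot \frac{1}{12} = \frac{79}{11} + \frac{26}{3} = \frac{523}{33}$)
$j{\left(192,-83 \right)} + H = \frac{523}{33} - 32848 = - \frac{1083461}{33}$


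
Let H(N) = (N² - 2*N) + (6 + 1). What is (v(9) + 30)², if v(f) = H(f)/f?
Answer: 115600/81 ≈ 1427.2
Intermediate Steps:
H(N) = 7 + N² - 2*N (H(N) = (N² - 2*N) + 7 = 7 + N² - 2*N)
v(f) = (7 + f² - 2*f)/f
(v(9) + 30)² = ((-2 + 9 + 7/9) + 30)² = (70/9 + 30)² = (340/9)² = 115600/81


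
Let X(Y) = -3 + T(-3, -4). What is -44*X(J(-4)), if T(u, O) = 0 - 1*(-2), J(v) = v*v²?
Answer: 44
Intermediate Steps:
J(v) = v³
T(u, O) = 2 (T(u, O) = 0 + 2 = 2)
X(Y) = -1 (X(Y) = -3 + 2 = -1)
-44*X(J(-4)) = -44*(-1) = 44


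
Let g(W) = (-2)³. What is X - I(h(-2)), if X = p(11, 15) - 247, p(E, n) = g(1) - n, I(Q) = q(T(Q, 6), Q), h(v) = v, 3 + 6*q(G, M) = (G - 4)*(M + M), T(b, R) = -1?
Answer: -1637/6 ≈ -272.83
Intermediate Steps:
g(W) = -8
q(G, M) = -½ + M*(-4 + G)/3 (q(G, M) = -½ + ((G - 4)*(M + M))/6 = -½ + ((-4 + G)*(2*M))/6 = -½ + (2*M*(-4 + G))/6 = -½ + M*(-4 + G)/3)
I(Q) = -½ - 5*Q/3 (I(Q) = -½ - 4*Q/3 + (⅓)*(-1)*Q = -½ - 4*Q/3 - Q/3 = -½ - 5*Q/3)
p(E, n) = -8 - n
X = -270 (X = (-8 - 1*15) - 247 = (-8 - 15) - 247 = -23 - 247 = -270)
X - I(h(-2)) = -270 - (-½ - 5/3*(-2)) = -270 - (-½ + 10/3) = -270 - 1*17/6 = -270 - 17/6 = -1637/6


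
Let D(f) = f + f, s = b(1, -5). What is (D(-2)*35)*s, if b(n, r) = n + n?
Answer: -280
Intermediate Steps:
b(n, r) = 2*n
s = 2 (s = 2*1 = 2)
D(f) = 2*f
(D(-2)*35)*s = ((2*(-2))*35)*2 = -4*35*2 = -140*2 = -280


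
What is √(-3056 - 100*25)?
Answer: 2*I*√1389 ≈ 74.539*I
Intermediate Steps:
√(-3056 - 100*25) = √(-3056 - 2500) = √(-5556) = 2*I*√1389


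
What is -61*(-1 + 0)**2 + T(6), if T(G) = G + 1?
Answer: -54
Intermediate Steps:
T(G) = 1 + G
-61*(-1 + 0)**2 + T(6) = -61*(-1 + 0)**2 + (1 + 6) = -61*(-1)**2 + 7 = -61*1 + 7 = -61 + 7 = -54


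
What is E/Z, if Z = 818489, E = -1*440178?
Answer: -440178/818489 ≈ -0.53779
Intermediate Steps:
E = -440178
E/Z = -440178/818489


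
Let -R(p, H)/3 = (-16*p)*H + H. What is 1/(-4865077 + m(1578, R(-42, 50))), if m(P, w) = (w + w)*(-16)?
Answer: -1/1634677 ≈ -6.1174e-7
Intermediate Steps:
R(p, H) = -3*H + 48*H*p (R(p, H) = -3*((-16*p)*H + H) = -3*(-16*H*p + H) = -3*(H - 16*H*p) = -3*H + 48*H*p)
m(P, w) = -32*w (m(P, w) = (2*w)*(-16) = -32*w)
1/(-4865077 + m(1578, R(-42, 50))) = 1/(-4865077 - 96*50*(-1 + 16*(-42))) = 1/(-4865077 - 96*50*(-1 - 672)) = 1/(-4865077 - 96*50*(-673)) = 1/(-4865077 - 32*(-100950)) = 1/(-4865077 + 3230400) = 1/(-1634677) = -1/1634677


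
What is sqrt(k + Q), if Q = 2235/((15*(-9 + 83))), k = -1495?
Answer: I*sqrt(8175594)/74 ≈ 38.639*I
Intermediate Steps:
Q = 149/74 (Q = 2235/((15*74)) = 2235/1110 = 2235*(1/1110) = 149/74 ≈ 2.0135)
sqrt(k + Q) = sqrt(-1495 + 149/74) = sqrt(-110481/74) = I*sqrt(8175594)/74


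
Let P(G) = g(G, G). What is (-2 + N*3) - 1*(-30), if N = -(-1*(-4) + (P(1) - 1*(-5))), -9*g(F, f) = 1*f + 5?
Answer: 3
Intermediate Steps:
g(F, f) = -5/9 - f/9 (g(F, f) = -(1*f + 5)/9 = -(f + 5)/9 = -(5 + f)/9 = -5/9 - f/9)
P(G) = -5/9 - G/9
N = -25/3 (N = -(-1*(-4) + ((-5/9 - ⅑*1) - 1*(-5))) = -(4 + ((-5/9 - ⅑) + 5)) = -(4 + (-⅔ + 5)) = -(4 + 13/3) = -1*25/3 = -25/3 ≈ -8.3333)
(-2 + N*3) - 1*(-30) = (-2 - 25/3*3) - 1*(-30) = (-2 - 25) + 30 = -27 + 30 = 3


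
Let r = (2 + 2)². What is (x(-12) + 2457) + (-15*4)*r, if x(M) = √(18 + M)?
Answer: 1497 + √6 ≈ 1499.4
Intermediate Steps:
r = 16 (r = 4² = 16)
(x(-12) + 2457) + (-15*4)*r = (√(18 - 12) + 2457) - 15*4*16 = (√6 + 2457) - 60*16 = (2457 + √6) - 960 = 1497 + √6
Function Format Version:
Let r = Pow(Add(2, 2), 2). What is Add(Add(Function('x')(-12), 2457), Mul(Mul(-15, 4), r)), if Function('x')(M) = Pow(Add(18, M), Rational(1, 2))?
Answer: Add(1497, Pow(6, Rational(1, 2))) ≈ 1499.4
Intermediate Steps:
r = 16 (r = Pow(4, 2) = 16)
Add(Add(Function('x')(-12), 2457), Mul(Mul(-15, 4), r)) = Add(Add(Pow(Add(18, -12), Rational(1, 2)), 2457), Mul(Mul(-15, 4), 16)) = Add(Add(Pow(6, Rational(1, 2)), 2457), Mul(-60, 16)) = Add(Add(2457, Pow(6, Rational(1, 2))), -960) = Add(1497, Pow(6, Rational(1, 2)))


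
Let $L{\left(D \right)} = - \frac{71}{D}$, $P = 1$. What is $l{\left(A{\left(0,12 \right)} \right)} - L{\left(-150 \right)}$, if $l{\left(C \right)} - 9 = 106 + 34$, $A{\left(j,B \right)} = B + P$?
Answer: $\frac{22279}{150} \approx 148.53$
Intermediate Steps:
$A{\left(j,B \right)} = 1 + B$ ($A{\left(j,B \right)} = B + 1 = 1 + B$)
$l{\left(C \right)} = 149$ ($l{\left(C \right)} = 9 + \left(106 + 34\right) = 9 + 140 = 149$)
$l{\left(A{\left(0,12 \right)} \right)} - L{\left(-150 \right)} = 149 - - \frac{71}{-150} = 149 - \left(-71\right) \left(- \frac{1}{150}\right) = 149 - \frac{71}{150} = \frac{22279}{150}$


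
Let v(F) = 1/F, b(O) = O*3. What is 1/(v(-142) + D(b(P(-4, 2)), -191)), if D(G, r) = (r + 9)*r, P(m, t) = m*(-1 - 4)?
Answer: 142/4936203 ≈ 2.8767e-5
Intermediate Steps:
P(m, t) = -5*m (P(m, t) = m*(-5) = -5*m)
b(O) = 3*O
D(G, r) = r*(9 + r) (D(G, r) = (9 + r)*r = r*(9 + r))
1/(v(-142) + D(b(P(-4, 2)), -191)) = 1/(1/(-142) - 191*(9 - 191)) = 1/(-1/142 - 191*(-182)) = 1/(-1/142 + 34762) = 1/(4936203/142) = 142/4936203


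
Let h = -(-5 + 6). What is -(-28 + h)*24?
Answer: 696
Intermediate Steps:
h = -1 (h = -1*1 = -1)
-(-28 + h)*24 = -(-28 - 1)*24 = -(-29)*24 = -1*(-696) = 696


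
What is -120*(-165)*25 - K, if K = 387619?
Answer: 107381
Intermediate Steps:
-120*(-165)*25 - K = -120*(-165)*25 - 1*387619 = 19800*25 - 387619 = 495000 - 387619 = 107381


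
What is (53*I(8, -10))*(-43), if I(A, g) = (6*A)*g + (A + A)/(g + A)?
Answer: 1112152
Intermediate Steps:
I(A, g) = 2*A/(A + g) + 6*A*g (I(A, g) = 6*A*g + (2*A)/(A + g) = 6*A*g + 2*A/(A + g) = 2*A/(A + g) + 6*A*g)
(53*I(8, -10))*(-43) = (53*(2*8*(1 + 3*(-10)² + 3*8*(-10))/(8 - 10)))*(-43) = (53*(2*8*(1 + 3*100 - 240)/(-2)))*(-43) = (53*(2*8*(-½)*(1 + 300 - 240)))*(-43) = (53*(2*8*(-½)*61))*(-43) = (53*(-488))*(-43) = -25864*(-43) = 1112152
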